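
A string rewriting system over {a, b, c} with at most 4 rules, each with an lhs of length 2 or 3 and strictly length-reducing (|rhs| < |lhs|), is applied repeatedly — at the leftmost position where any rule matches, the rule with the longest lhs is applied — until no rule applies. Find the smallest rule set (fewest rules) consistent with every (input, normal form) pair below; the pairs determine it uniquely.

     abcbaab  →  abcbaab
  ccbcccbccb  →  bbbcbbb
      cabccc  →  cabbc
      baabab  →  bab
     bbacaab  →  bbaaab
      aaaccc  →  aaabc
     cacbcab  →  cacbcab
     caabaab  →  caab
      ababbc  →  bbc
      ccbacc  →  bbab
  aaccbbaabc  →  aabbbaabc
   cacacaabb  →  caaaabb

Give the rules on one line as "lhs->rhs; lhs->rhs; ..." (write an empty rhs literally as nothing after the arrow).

  | abcbaab
  | ccbcccbccb => bbcccbccb => bbbcbccb => bbbcbbb
  | cabccc => cabbc
  | baabab => bab

aba->; aca->aa; cc->b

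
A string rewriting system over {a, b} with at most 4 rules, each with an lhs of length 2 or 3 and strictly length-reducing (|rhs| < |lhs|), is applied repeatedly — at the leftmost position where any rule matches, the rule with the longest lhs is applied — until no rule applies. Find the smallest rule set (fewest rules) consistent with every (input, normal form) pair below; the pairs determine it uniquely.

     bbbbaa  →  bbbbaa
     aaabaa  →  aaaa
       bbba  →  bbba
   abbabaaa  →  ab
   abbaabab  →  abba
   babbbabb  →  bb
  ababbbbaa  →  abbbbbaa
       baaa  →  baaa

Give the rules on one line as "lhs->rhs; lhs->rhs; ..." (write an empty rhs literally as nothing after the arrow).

  | bbbbaa
  | aaabaa => aaaa
  | bbba
  | abbabaaa => abaaa => abaa => aba => ab

aab->a; aba->ab; bab->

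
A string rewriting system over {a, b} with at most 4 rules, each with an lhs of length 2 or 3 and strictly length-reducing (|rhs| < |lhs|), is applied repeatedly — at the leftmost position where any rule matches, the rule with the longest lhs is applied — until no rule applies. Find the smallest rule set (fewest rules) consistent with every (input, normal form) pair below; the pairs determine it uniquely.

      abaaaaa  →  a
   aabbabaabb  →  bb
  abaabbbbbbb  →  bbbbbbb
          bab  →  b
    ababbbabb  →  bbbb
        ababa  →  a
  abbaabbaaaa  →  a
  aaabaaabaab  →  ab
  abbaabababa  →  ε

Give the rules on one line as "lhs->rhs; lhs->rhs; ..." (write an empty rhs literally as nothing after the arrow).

aa->a; abb->bb; ba->

  | abaaaaa => aaaaa => aaaa => aaa => aa => a
  | aabbabaabb => abbabaabb => bbabaabb => bbaabb => babb => bb
  | abaabbbbbbb => aabbbbbbb => abbbbbbb => bbbbbbb
  | bab => b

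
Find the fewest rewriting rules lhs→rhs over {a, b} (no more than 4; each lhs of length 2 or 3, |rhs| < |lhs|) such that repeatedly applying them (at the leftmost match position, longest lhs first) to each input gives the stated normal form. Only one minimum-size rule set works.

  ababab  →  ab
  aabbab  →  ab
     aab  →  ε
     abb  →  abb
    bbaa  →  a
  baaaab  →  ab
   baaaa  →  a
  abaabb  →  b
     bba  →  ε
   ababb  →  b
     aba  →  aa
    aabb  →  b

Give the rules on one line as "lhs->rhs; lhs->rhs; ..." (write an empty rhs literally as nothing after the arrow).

  | ababab => aabab => ab
  | aabbab => bab => ab
  | aab => ε
  | abb

aab->; ba->a; baa->ba; bba->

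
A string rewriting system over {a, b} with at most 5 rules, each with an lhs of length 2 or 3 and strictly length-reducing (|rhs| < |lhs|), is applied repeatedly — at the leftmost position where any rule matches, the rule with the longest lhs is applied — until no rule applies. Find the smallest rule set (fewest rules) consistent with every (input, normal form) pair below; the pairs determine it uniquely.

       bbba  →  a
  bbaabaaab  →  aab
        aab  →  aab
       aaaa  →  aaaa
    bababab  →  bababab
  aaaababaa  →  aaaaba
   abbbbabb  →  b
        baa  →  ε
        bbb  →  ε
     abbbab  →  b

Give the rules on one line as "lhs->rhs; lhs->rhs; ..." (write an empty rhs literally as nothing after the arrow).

  | bbba => a
  | bbaabaaab => abaaab => aab
  | aab
  | aaaa

abb->b; baa->; bba->; bbb->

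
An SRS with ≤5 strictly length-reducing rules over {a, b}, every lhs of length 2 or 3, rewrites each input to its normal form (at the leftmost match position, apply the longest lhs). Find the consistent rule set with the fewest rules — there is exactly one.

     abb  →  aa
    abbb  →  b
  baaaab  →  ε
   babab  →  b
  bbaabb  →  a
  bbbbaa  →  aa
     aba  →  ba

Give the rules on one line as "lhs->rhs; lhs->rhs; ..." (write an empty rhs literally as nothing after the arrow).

aaa->a; ab->b; abb->aa; bb->

  | abb => aa
  | abbb => aab => ab => b
  | baaaab => baab => bab => bb => ε
  | babab => bbab => ab => b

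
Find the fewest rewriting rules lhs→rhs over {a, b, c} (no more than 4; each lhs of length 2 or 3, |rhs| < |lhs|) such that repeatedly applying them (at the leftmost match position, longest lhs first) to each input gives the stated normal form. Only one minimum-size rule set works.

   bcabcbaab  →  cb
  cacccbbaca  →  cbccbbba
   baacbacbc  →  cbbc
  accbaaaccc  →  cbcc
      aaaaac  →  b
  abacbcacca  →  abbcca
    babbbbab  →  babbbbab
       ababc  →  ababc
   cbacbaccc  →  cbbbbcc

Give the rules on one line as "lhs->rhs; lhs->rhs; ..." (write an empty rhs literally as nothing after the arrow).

  | bcabcbaab => bcacaab => bcbaab => caab => cb
  | cacccbbaca => cbccbbaca => cbccbbba
  | baacbacbc => bcbacbc => cacbc => cbbc
  | accbaaaccc => bcbaaaccc => caaaccc => caccc => cbcc

aa->; ac->b; bcb->c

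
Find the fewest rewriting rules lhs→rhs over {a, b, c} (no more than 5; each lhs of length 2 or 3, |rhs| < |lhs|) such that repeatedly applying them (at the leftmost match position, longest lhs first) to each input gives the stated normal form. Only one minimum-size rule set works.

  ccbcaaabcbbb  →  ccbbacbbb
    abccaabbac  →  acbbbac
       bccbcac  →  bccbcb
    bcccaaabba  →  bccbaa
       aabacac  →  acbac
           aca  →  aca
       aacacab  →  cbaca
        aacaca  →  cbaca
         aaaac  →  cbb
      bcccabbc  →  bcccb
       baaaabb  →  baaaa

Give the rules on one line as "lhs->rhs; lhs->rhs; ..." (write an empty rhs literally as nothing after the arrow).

  | ccbcaaabcbbb => ccbbabcbbb => ccbbacbbb
  | abccaabbac => accaabbac => acbbbac
  | bccbcac => bccbcb
  | bcccaaabba => bccbabba => bccbaba => bccbaa

aac->cb; ab->a; caa->b; cac->cb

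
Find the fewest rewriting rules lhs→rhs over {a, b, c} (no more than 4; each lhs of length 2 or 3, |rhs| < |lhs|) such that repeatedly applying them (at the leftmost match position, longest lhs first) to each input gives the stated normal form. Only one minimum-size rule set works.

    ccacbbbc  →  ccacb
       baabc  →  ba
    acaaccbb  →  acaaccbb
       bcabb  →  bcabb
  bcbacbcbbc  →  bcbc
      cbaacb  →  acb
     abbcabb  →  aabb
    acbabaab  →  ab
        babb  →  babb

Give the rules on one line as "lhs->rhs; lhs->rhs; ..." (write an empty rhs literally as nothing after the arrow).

aba->; abc->; bbc->; cba->

  | ccacbbbc => ccacb
  | baabc => ba
  | acaaccbb
  | bcabb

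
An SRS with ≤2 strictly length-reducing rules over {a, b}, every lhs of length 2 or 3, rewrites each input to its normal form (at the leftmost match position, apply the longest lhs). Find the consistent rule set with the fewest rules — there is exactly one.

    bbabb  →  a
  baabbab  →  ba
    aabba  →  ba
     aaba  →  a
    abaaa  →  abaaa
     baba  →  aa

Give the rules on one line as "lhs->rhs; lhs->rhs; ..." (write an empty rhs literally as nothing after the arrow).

  | bbabb => bab => a
  | baabbab => bbab => ba
  | aabba => ba
  | aaba => a

aab->; bab->a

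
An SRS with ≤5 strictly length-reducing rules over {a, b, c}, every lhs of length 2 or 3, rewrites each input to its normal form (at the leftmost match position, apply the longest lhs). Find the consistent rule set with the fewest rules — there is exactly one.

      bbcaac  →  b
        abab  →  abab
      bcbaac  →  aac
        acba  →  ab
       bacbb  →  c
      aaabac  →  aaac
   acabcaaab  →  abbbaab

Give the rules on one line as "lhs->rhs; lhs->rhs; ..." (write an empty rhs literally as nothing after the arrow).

bac->cb; bcb->; ca->b; cb->c

  | bbcaac => bbbac => bbcb => b
  | abab
  | bcbaac => aac
  | acba => aca => ab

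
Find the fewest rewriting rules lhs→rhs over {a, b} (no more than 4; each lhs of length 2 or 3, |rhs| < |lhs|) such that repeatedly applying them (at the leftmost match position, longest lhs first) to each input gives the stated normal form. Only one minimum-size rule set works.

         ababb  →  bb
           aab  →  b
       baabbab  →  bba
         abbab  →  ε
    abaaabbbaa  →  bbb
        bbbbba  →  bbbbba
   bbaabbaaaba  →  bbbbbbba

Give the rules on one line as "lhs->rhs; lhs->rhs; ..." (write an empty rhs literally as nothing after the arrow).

aa->; aaa->bb; aba->; bab->a

  | ababb => bb
  | aab => b
  | baabbab => bbbab => bba
  | abbab => aba => ε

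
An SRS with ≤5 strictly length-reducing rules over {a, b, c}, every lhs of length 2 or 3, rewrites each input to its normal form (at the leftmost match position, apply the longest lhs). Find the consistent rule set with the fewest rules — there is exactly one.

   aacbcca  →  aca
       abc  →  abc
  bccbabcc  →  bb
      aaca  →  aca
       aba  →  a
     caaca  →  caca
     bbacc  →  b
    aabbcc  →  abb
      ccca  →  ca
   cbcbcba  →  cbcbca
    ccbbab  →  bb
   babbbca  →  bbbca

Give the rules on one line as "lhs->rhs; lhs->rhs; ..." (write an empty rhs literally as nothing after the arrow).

  | aacbcca => acbcca => acba => aca
  | abc
  | bccbabcc => bbabcc => bbcc => bb
  | aaca => aca

aa->a; ba->; cba->ca; cc->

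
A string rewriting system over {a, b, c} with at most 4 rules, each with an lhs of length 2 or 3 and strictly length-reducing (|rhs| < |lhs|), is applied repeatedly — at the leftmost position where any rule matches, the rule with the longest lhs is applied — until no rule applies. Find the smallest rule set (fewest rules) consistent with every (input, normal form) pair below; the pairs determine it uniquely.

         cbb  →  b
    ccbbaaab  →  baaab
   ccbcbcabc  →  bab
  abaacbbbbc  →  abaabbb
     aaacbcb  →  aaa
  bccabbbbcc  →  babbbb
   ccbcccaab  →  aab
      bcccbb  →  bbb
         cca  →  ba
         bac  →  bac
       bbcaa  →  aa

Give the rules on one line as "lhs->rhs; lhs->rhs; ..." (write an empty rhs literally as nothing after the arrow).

  | cbb => b
  | ccbbaaab => bbbaaab => baaab
  | ccbcbcabc => bbcbcabc => bbbcabc => bbbabc => babc => bab
  | abaacbbbbc => abaabbbc => abaabbb

bba->a; bc->b; cb->; cc->b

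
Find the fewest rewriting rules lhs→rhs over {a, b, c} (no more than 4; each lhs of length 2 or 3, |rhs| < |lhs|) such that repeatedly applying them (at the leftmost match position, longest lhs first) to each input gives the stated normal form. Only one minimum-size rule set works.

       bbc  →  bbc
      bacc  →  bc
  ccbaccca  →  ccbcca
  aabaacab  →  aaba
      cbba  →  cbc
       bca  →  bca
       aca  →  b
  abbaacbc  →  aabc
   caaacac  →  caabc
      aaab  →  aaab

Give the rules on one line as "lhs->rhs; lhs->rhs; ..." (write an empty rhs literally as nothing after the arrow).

  | bbc
  | bacc => bc
  | ccbaccca => ccbcca
  | aabaacab => aababb => aaba

abb->a; ac->; aca->b; bba->bc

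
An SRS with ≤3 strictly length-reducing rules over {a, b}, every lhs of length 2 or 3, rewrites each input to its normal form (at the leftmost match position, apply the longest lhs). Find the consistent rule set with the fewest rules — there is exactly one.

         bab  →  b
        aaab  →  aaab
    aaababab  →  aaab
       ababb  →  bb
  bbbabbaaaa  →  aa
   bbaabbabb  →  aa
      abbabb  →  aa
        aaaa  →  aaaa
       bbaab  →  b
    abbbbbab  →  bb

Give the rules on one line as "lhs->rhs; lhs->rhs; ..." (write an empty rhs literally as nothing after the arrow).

  | bab => b
  | aaab
  | aaababab => aaabab => aaab
  | ababb => abb => bb

abb->bb; ba->; bbb->aa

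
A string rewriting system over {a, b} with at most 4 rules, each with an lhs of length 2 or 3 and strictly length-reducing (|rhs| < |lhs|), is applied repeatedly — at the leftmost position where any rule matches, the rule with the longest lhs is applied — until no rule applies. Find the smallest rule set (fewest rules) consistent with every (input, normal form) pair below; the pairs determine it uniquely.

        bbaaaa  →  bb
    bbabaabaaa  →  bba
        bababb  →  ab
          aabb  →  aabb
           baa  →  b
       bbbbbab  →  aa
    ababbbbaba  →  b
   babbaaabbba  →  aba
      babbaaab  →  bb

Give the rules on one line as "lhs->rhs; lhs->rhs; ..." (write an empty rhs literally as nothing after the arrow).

aaa->ba; baa->b; bab->bb; bbb->a

  | bbaaaa => bbaa => bb
  | bbabaabaaa => bbbaabaaa => aaabaaa => babaaa => bbaaa => bba
  | bababb => bbabb => bbbb => ab
  | aabb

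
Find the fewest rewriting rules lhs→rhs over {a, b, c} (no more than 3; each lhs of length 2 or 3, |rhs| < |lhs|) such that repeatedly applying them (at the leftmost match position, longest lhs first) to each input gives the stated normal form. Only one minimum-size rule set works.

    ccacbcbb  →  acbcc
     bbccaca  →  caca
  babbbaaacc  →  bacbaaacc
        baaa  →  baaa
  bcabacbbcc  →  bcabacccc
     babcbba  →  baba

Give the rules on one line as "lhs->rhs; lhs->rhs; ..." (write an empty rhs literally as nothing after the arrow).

  | ccacbcbb => acbcbb => acbcc
  | bbccaca => cccaca => caca
  | babbbaaacc => bacbaaacc
  | baaa

bb->c; cca->a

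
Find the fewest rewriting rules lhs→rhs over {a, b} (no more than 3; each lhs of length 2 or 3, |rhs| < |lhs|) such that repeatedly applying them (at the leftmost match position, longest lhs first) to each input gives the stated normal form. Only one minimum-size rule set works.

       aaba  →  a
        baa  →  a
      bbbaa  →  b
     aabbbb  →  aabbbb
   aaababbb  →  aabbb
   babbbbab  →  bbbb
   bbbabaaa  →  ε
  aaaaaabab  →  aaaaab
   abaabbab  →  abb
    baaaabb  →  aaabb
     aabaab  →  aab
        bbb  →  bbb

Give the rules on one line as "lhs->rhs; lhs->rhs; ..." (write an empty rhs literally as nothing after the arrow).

  | aaba => a
  | baa => a
  | bbbaa => bba => b
  | aabbbb

aba->; ba->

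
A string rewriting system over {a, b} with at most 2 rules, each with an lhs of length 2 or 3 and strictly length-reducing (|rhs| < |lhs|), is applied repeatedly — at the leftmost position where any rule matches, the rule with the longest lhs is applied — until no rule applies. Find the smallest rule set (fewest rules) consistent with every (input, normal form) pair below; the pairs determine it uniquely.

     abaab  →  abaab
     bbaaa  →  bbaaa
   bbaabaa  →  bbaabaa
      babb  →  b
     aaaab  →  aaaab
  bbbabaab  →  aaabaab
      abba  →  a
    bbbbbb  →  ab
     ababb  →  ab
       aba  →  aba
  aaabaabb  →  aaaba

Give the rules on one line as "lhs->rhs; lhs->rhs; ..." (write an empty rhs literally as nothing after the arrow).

abb->; bbb->aa

  | abaab
  | bbaaa
  | bbaabaa
  | babb => b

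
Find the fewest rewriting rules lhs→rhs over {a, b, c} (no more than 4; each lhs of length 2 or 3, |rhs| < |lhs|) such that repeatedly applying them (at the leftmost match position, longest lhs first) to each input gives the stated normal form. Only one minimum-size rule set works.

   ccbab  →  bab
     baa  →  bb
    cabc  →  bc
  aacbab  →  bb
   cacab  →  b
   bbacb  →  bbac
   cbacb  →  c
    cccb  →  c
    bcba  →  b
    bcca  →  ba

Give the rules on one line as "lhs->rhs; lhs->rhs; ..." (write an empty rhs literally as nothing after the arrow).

aa->b; ca->; cb->c; cc->

  | ccbab => bab
  | baa => bb
  | cabc => bc
  | aacbab => bcbab => bcab => bb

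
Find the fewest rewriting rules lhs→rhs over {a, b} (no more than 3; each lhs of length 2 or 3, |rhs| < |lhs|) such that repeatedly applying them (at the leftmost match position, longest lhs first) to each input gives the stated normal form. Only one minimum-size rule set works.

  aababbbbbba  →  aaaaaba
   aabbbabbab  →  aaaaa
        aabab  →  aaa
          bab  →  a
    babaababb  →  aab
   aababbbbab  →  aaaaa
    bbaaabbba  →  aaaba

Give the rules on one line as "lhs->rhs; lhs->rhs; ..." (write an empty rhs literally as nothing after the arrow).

bab->bb; bb->a; bba->

  | aababbbbbba => aabbbbbbba => aaabbbbba => aaaabbba => aaaaaba
  | aabbbabbab => aaababbab => aaabbbab => aaaabab => aaaabb => aaaaa
  | aabab => aabb => aaa
  | bab => bb => a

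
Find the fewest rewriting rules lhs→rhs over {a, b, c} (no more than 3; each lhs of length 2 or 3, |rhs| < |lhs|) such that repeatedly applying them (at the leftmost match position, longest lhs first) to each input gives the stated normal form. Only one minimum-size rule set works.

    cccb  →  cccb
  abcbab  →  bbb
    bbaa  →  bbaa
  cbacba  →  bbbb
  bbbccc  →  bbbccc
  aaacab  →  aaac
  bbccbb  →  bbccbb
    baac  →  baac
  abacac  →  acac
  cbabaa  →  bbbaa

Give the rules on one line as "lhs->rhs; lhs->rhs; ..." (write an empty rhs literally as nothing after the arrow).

ab->; cba->bb

  | cccb
  | abcbab => cbab => bbb
  | bbaa
  | cbacba => bbcba => bbbb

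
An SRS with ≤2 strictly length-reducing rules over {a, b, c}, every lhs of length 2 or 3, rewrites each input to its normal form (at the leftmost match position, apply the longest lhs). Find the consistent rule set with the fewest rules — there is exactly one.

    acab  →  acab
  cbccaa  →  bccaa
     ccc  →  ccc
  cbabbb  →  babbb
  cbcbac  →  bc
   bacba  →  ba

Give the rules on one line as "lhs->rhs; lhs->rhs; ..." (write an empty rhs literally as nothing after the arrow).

  | acab
  | cbccaa => bccaa
  | ccc
  | cbabbb => babbb

bac->c; cb->b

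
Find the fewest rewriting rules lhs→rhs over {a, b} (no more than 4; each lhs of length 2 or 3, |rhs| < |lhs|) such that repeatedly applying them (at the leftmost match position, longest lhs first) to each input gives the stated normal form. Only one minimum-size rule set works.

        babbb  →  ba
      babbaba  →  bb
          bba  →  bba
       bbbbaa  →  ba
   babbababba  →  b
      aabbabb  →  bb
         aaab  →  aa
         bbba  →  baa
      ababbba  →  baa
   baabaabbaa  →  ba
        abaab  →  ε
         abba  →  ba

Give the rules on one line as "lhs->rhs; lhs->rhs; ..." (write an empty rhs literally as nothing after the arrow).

  | babbb => bbb => ba
  | babbaba => bbaba => bb
  | bba
  | bbbbaa => babaa => ba

ab->; aba->; bbb->ba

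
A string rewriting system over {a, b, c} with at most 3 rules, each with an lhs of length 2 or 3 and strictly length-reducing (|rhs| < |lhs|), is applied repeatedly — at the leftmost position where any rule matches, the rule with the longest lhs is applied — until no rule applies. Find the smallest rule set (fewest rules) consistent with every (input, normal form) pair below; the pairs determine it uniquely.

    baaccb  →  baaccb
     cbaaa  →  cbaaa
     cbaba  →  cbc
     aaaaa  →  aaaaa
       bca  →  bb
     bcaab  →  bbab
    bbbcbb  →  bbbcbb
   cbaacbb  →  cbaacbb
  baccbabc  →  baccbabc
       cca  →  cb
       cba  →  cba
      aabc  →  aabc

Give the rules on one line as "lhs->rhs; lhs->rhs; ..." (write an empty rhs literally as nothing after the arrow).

  | baaccb
  | cbaaa
  | cbaba => cbc
  | aaaaa

aba->c; ca->b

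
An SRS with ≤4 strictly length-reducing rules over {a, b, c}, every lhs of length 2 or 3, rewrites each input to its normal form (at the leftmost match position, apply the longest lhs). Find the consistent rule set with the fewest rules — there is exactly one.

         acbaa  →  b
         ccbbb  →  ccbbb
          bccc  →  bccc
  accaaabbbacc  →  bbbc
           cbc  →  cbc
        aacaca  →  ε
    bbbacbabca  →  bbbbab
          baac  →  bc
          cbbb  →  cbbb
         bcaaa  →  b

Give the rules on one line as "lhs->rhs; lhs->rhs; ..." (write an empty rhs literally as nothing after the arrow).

  | acbaa => baa => b
  | ccbbb
  | bccc
  | accaaabbbacc => caaabbbacc => aabbbacc => bbbacc => bbbc

aa->; ac->; ca->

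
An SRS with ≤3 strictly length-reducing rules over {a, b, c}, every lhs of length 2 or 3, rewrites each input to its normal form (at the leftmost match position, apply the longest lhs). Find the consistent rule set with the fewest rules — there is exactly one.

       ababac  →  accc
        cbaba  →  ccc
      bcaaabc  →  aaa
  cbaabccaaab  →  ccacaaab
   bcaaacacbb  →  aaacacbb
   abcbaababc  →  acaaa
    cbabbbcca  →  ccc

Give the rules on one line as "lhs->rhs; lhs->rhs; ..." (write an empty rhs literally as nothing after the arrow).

ba->c; bc->; cbc->aa

  | ababac => acbac => accc
  | cbaba => ccba => ccc
  | bcaaabc => aaabc => aaa
  | cbaabccaaab => ccabccaaab => ccacaaab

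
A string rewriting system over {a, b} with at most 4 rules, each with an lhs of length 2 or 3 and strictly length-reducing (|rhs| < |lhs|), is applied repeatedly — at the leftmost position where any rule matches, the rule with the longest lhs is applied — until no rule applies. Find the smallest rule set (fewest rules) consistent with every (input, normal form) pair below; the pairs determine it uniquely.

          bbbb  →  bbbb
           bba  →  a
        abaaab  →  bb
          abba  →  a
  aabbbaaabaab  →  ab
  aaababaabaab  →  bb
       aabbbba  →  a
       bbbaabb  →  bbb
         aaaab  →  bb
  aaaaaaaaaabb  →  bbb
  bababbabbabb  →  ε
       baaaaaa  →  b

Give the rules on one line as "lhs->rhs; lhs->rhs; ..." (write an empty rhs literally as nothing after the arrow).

aa->b; abb->; ba->a

  | bbbb
  | bba => ba => a
  | abaaab => aaaab => baab => aab => bb
  | abba => a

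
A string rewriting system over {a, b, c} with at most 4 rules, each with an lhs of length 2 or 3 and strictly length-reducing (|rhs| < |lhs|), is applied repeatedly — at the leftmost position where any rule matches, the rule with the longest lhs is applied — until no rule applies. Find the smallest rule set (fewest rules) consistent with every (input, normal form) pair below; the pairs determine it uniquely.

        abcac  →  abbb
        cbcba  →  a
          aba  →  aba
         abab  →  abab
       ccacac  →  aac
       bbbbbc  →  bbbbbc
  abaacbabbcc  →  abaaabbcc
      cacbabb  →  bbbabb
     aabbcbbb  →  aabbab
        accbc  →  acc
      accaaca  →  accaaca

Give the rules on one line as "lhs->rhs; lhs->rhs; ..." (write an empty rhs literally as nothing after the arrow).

cac->bb; cb->; cbb->a

  | abcac => abbb
  | cbcba => cba => a
  | aba
  | abab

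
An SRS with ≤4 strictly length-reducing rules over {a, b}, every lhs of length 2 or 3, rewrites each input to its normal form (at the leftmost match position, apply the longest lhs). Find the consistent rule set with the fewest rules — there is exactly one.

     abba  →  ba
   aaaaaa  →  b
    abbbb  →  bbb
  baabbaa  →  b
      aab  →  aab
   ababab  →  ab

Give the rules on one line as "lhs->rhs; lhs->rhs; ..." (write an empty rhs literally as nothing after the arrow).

  | abba => ba
  | aaaaaa => baaa => aaa => b
  | abbbb => bbb
  | baabbaa => aabbaa => abaa => aaa => b

aaa->b; abb->b; baa->aa; bab->b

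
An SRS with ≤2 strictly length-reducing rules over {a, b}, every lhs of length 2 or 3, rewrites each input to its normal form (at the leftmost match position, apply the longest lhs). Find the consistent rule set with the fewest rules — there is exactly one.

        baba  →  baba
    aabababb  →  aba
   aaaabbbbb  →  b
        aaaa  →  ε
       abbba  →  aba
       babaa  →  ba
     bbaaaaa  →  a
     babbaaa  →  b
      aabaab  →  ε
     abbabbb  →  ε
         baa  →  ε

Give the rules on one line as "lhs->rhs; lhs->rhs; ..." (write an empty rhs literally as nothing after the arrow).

aa->b; bb->

  | baba
  | aabababb => bbababb => ababb => aba
  | aaaabbbbb => baabbbbb => bbbbbbb => bbbbb => bbb => b
  | aaaa => baa => bb => ε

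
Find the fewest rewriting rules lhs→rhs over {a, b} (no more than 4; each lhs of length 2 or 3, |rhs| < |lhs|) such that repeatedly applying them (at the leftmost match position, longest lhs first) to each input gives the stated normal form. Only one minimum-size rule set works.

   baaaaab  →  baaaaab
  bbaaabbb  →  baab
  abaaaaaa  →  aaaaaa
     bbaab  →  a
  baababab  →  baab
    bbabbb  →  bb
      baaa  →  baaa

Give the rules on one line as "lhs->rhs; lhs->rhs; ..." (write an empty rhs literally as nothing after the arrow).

  | baaaaab
  | bbaaabbb => baabbb => baab
  | abaaaaaa => aaaaaa
  | bbaab => bab => a

aba->a; bab->a; bba->b; bbb->b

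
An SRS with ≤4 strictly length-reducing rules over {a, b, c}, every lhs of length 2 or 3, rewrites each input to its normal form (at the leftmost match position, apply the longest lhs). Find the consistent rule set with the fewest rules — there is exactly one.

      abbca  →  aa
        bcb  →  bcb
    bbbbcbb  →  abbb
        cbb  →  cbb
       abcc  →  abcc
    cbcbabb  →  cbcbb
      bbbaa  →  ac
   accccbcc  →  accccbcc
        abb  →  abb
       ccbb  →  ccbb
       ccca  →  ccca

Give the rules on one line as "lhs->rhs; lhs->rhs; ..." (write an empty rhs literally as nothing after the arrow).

  | abbca => aaba => aa
  | bcb
  | bbbbcbb => bbabbb => abbb
  | cbb

ba->; baa->ac; bba->a; bbc->ab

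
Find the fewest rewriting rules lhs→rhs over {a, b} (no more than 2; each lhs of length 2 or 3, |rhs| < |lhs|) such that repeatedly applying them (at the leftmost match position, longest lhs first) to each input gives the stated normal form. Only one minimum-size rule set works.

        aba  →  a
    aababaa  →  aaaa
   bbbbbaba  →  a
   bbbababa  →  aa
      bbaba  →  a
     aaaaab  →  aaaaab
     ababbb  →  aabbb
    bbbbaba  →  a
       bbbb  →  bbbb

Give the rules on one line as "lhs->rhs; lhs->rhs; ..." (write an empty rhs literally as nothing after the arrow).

  | aba => a
  | aababaa => aaabaa => aaaa
  | bbbbbaba => bbbbaba => bbbaba => bbaba => baba => aba => a
  | bbbababa => bbababa => bababa => ababa => aaba => aa

ba->; bab->ab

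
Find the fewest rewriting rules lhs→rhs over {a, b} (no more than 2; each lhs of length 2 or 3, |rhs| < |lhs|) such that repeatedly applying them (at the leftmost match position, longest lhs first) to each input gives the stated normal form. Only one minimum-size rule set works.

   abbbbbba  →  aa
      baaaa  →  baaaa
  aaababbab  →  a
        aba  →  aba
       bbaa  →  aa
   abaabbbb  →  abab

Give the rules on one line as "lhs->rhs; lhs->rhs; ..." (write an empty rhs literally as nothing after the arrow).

aab->a; bb->

  | abbbbbba => abbbba => abba => aa
  | baaaa
  | aaababbab => aaabbab => aabab => aab => a
  | aba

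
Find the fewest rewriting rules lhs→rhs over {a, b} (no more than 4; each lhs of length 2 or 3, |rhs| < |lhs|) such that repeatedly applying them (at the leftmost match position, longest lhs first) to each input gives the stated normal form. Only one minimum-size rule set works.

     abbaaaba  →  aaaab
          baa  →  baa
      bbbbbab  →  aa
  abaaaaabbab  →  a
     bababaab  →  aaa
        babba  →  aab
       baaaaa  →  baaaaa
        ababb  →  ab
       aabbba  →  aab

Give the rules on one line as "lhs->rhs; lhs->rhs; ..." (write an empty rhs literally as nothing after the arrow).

aba->ab; bab->aa; bb->

  | abbaaaba => aaaaba => aaaab
  | baa
  | bbbbbab => bbbab => bab => aa
  | abaaaaabbab => abaaaabbab => abaaabbab => abaabbab => ababbab => abbbab => abab => abb => a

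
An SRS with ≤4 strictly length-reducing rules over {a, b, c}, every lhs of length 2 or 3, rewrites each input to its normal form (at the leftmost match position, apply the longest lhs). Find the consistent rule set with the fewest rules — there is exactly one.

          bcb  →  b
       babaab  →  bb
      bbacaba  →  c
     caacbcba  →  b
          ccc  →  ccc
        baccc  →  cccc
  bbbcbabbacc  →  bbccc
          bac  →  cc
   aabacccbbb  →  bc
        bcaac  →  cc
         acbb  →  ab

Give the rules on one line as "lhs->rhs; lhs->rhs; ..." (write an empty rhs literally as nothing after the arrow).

  | bcb => b
  | babaab => cbaab => aab => bb
  | bbacaba => bccaba => bcba => ba => c
  | caacbcba => acbcba => acba => aa => b

aa->b; ba->c; ca->; cb->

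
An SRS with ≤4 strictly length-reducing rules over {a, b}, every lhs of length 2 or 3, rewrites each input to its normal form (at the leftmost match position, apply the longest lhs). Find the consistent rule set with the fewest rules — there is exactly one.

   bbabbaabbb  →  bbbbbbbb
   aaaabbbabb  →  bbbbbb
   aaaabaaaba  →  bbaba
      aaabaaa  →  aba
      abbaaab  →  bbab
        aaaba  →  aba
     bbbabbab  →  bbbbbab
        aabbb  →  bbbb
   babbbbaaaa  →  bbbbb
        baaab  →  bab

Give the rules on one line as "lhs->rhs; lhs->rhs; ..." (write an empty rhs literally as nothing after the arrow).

  | bbabbaabbb => bbbbaabbb => bbbbbbbb
  | aaaabbbabb => aabbbabb => bbbbabb => bbbbbb
  | aaaabaaaba => aabaaaba => bbaaaba => bbaba
  | aaabaaa => abaaa => aba

aa->; aab->bb; abb->bb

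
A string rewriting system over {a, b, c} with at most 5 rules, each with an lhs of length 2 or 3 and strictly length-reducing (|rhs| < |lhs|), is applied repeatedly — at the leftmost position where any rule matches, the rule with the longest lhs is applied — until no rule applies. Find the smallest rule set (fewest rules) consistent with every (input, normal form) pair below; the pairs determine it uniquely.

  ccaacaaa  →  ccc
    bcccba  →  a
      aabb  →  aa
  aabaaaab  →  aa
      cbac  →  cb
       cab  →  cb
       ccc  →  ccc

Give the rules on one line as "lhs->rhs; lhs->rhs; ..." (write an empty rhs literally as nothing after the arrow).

ba->b; bb->; bc->b; ca->c

  | ccaacaaa => ccacaaa => cccaaa => cccaa => ccca => ccc
  | bcccba => bccba => bcba => bba => a
  | aabb => aa
  | aabaaaab => aabaaab => aabaab => aabab => aabb => aa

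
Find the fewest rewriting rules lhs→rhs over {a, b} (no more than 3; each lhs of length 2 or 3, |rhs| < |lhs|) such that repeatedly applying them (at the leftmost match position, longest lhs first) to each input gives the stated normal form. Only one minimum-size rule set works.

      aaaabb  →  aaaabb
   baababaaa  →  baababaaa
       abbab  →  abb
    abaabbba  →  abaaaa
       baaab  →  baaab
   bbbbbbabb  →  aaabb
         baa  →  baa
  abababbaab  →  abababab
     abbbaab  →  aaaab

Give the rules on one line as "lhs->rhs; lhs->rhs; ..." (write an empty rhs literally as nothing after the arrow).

  | aaaabb
  | baababaaa
  | abbab => abb
  | abaabbba => abaaaa

bba->b; bbb->a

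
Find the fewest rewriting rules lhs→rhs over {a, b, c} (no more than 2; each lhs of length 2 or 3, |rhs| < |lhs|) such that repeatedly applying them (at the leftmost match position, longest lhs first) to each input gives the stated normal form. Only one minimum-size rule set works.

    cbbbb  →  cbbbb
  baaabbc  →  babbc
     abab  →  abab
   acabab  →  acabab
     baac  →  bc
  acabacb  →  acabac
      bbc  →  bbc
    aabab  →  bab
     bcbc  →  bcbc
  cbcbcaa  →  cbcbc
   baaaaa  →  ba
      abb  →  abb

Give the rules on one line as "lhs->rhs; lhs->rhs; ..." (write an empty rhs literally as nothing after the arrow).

  | cbbbb
  | baaabbc => babbc
  | abab
  | acabab

aa->; acb->ac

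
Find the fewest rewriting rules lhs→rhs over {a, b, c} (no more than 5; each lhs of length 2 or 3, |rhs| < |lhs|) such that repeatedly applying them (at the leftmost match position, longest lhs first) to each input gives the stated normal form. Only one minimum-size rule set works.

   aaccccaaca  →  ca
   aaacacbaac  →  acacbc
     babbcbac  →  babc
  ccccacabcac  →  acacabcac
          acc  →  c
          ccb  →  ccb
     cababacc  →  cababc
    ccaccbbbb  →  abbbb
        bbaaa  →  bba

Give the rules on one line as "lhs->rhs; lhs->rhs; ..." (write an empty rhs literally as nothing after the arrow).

  | aaccccaaca => ccccaaca => acaaca => acca => ca
  | aaacacbaac => acacbaac => acacbc
  | babbcbac => babaac => babc
  | ccccacabcac => acacabcac

aa->; acc->c; bcb->a; ccc->a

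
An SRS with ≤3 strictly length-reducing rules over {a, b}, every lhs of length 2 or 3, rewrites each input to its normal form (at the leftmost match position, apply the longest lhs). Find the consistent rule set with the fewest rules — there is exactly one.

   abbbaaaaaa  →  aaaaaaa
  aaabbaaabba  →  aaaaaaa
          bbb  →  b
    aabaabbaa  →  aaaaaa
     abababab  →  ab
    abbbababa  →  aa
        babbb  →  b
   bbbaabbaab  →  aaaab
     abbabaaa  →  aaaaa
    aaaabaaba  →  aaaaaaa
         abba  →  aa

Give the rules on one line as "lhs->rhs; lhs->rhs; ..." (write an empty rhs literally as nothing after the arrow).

ba->a; bab->b; bb->

  | abbbaaaaaa => abaaaaaa => aaaaaaa
  | aaabbaaabba => aaaaaabba => aaaaaaa
  | bbb => b
  | aabaabbaa => aaaabbaa => aaaaaa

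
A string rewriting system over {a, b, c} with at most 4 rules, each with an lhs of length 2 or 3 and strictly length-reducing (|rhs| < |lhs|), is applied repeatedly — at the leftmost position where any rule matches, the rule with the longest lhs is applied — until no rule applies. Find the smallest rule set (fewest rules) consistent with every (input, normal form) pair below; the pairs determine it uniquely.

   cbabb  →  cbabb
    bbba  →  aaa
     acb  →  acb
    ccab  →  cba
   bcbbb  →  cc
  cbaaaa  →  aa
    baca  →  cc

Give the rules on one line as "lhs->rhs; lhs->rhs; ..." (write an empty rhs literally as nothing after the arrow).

baa->cc; bbb->aa; ca->a; cab->ba

  | cbabb
  | bbba => aaa
  | acb
  | ccab => cba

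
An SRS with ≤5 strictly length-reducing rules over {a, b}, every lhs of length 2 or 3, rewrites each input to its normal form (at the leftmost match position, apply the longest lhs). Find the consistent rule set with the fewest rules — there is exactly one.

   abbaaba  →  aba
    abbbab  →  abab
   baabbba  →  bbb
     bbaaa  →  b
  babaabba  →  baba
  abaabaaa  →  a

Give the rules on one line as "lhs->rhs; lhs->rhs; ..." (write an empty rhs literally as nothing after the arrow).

  | abbaaba => aaaba => aaba => aba
  | abbbab => abab
  | baabbba => bbbba => bbb
  | bbaaa => baa => b

aa->a; abb->a; baa->b; bba->b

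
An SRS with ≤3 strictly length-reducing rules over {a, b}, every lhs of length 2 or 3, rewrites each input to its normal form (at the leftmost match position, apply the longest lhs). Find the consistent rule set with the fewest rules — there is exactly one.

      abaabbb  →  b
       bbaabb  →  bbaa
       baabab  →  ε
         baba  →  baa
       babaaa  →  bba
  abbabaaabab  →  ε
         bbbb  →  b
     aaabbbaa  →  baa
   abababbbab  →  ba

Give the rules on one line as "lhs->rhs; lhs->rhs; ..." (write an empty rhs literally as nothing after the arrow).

  | abaabbb => aaabbb => bbbb => b
  | bbaabb => bbaab => bbaa
  | baabab => baaab => bbb => ε
  | baba => baa

aaa->b; ab->a; bbb->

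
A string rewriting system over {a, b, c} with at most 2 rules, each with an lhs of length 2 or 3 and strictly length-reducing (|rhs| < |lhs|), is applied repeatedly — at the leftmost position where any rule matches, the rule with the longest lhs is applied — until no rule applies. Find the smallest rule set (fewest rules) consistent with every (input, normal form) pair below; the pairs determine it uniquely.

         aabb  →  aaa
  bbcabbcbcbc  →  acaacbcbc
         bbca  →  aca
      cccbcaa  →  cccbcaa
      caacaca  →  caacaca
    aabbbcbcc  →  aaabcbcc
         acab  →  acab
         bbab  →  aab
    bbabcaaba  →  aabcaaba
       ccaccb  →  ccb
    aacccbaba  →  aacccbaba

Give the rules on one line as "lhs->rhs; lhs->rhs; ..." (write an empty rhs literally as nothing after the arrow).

bb->a; cca->

  | aabb => aaa
  | bbcabbcbcbc => acabbcbcbc => acaacbcbc
  | bbca => aca
  | cccbcaa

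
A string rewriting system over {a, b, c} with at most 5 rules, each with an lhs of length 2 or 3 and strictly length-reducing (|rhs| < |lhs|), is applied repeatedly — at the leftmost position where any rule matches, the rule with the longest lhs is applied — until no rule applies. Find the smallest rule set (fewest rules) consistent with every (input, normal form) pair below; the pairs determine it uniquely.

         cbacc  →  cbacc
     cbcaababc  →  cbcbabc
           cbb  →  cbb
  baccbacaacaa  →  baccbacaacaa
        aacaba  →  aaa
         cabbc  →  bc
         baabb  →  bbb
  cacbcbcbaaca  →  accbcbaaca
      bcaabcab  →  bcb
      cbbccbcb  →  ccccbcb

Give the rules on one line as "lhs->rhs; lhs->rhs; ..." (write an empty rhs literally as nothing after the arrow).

aab->b; bbc->cc; cab->; cac->ab

  | cbacc
  | cbcaababc => cbcbabc
  | cbb
  | baccbacaacaa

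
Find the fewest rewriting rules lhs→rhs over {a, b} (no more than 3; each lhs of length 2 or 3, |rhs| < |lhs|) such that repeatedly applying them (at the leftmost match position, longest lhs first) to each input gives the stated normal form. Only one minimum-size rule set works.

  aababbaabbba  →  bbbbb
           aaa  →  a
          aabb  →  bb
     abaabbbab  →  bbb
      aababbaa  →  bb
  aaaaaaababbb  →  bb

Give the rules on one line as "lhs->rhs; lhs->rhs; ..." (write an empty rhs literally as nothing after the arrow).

aa->; abb->ba; bba->bb

  | aababbaabbba => babbaabbba => bbaaabbba => bbaabbba => bbabbba => bbbbba => bbbbb
  | aaa => a
  | aabb => bb
  | abaabbbab => abbbbab => babbab => bbaab => bbab => bbb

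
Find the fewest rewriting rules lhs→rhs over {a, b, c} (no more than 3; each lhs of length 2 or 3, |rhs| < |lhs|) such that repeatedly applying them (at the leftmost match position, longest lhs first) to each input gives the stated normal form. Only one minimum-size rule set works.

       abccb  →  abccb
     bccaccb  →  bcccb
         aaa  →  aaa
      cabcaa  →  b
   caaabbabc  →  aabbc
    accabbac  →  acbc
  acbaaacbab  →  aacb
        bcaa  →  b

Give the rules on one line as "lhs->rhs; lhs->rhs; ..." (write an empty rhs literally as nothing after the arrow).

ba->; bca->bb; ca->

  | abccb
  | bccaccb => bcccb
  | aaa
  | cabcaa => bcaa => bba => b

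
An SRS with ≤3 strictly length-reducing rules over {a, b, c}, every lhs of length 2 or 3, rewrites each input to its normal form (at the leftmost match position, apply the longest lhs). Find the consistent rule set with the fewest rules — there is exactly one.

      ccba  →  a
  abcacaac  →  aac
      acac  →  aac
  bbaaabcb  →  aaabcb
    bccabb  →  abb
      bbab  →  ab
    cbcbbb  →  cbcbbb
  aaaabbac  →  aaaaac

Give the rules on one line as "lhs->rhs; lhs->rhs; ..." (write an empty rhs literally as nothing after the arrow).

  | ccba => cca => ca => a
  | abcacaac => abacaac => aacaac => aac
  | acac => aac
  | bbaaabcb => baaabcb => aaabcb

ba->a; ca->a; caa->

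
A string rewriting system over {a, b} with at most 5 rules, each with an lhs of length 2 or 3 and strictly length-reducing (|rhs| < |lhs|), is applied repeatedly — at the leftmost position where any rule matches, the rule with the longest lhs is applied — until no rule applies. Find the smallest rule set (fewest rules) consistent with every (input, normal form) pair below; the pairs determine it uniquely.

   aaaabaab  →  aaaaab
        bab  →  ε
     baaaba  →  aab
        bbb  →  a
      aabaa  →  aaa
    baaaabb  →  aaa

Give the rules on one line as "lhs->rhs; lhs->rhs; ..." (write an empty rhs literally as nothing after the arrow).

ba->b; baa->a; bb->; bbb->a

  | aaaabaab => aaaaab
  | bab => bb => ε
  | baaaba => aaba => aab
  | bbb => a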